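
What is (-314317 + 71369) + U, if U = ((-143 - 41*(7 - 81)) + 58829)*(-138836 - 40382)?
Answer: -11061577908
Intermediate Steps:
U = -11061334960 (U = ((-143 - 41*(-74)) + 58829)*(-179218) = ((-143 + 3034) + 58829)*(-179218) = (2891 + 58829)*(-179218) = 61720*(-179218) = -11061334960)
(-314317 + 71369) + U = (-314317 + 71369) - 11061334960 = -242948 - 11061334960 = -11061577908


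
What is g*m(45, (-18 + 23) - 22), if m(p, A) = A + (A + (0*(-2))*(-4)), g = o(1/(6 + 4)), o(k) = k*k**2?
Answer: -17/500 ≈ -0.034000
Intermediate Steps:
o(k) = k**3
g = 1/1000 (g = (1/(6 + 4))**3 = (1/10)**3 = 1/1000 ≈ 0.0010000)
m(p, A) = 2*A (m(p, A) = A + (A + 0*(-4)) = A + (A + 0) = A + A = 2*A)
g*m(45, (-18 + 23) - 22) = (2*((-18 + 23) - 22))/1000 = (2*(5 - 22))/1000 = (2*(-17))/1000 = (1/1000)*(-34) = -17/500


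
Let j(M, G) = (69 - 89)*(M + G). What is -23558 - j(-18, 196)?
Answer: -19998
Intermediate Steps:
j(M, G) = -20*G - 20*M (j(M, G) = -20*(G + M) = -20*G - 20*M)
-23558 - j(-18, 196) = -23558 - (-20*196 - 20*(-18)) = -23558 - (-3920 + 360) = -23558 - 1*(-3560) = -23558 + 3560 = -19998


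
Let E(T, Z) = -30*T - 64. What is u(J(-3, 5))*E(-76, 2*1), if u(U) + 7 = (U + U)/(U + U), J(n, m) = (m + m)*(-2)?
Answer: -13296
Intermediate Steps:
E(T, Z) = -64 - 30*T
J(n, m) = -4*m (J(n, m) = (2*m)*(-2) = -4*m)
u(U) = -6 (u(U) = -7 + (U + U)/(U + U) = -7 + (2*U)/((2*U)) = -7 + (2*U)*(1/(2*U)) = -7 + 1 = -6)
u(J(-3, 5))*E(-76, 2*1) = -6*(-64 - 30*(-76)) = -6*(-64 + 2280) = -6*2216 = -13296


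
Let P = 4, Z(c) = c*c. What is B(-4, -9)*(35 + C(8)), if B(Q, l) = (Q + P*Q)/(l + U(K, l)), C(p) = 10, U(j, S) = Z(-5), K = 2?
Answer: -225/4 ≈ -56.250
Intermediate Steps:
Z(c) = c**2
U(j, S) = 25 (U(j, S) = (-5)**2 = 25)
B(Q, l) = 5*Q/(25 + l) (B(Q, l) = (Q + 4*Q)/(l + 25) = (5*Q)/(25 + l) = 5*Q/(25 + l))
B(-4, -9)*(35 + C(8)) = (5*(-4)/(25 - 9))*(35 + 10) = (5*(-4)/16)*45 = (5*(-4)*(1/16))*45 = -5/4*45 = -225/4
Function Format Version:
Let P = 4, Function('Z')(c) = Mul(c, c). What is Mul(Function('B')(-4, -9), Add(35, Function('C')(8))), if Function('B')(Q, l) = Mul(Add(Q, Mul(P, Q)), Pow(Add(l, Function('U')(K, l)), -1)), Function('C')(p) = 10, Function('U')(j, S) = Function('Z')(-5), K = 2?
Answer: Rational(-225, 4) ≈ -56.250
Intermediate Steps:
Function('Z')(c) = Pow(c, 2)
Function('U')(j, S) = 25 (Function('U')(j, S) = Pow(-5, 2) = 25)
Function('B')(Q, l) = Mul(5, Q, Pow(Add(25, l), -1)) (Function('B')(Q, l) = Mul(Add(Q, Mul(4, Q)), Pow(Add(l, 25), -1)) = Mul(Mul(5, Q), Pow(Add(25, l), -1)) = Mul(5, Q, Pow(Add(25, l), -1)))
Mul(Function('B')(-4, -9), Add(35, Function('C')(8))) = Mul(Mul(5, -4, Pow(Add(25, -9), -1)), Add(35, 10)) = Mul(Mul(5, -4, Pow(16, -1)), 45) = Mul(Mul(5, -4, Rational(1, 16)), 45) = Mul(Rational(-5, 4), 45) = Rational(-225, 4)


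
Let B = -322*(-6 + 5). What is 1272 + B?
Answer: 1594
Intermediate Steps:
B = 322 (B = -322*(-1) = 322)
1272 + B = 1272 + 322 = 1594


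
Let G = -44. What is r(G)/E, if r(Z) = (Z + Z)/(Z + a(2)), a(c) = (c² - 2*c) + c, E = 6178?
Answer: 22/64869 ≈ 0.00033914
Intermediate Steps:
a(c) = c² - c
r(Z) = 2*Z/(2 + Z) (r(Z) = (Z + Z)/(Z + 2*(-1 + 2)) = (2*Z)/(Z + 2*1) = (2*Z)/(Z + 2) = (2*Z)/(2 + Z) = 2*Z/(2 + Z))
r(G)/E = (2*(-44)/(2 - 44))/6178 = (2*(-44)/(-42))*(1/6178) = (2*(-44)*(-1/42))*(1/6178) = (44/21)*(1/6178) = 22/64869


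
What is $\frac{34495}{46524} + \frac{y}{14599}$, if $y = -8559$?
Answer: $\frac{105393589}{679203876} \approx 0.15517$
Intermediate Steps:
$\frac{34495}{46524} + \frac{y}{14599} = \frac{34495}{46524} - \frac{8559}{14599} = \frac{105393589}{679203876}$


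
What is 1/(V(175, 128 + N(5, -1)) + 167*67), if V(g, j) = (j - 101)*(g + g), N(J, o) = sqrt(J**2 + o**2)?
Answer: 20639/422783321 - 350*sqrt(26)/422783321 ≈ 4.4596e-5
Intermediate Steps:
V(g, j) = 2*g*(-101 + j) (V(g, j) = (-101 + j)*(2*g) = 2*g*(-101 + j))
1/(V(175, 128 + N(5, -1)) + 167*67) = 1/(2*175*(-101 + (128 + sqrt(5**2 + (-1)**2))) + 167*67) = 1/(2*175*(-101 + (128 + sqrt(25 + 1))) + 11189) = 1/(2*175*(-101 + (128 + sqrt(26))) + 11189) = 1/(2*175*(27 + sqrt(26)) + 11189) = 1/((9450 + 350*sqrt(26)) + 11189) = 1/(20639 + 350*sqrt(26))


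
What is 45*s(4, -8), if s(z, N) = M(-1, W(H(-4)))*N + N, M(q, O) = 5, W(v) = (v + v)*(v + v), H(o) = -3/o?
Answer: -2160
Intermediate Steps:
W(v) = 4*v**2 (W(v) = (2*v)*(2*v) = 4*v**2)
s(z, N) = 6*N (s(z, N) = 5*N + N = 6*N)
45*s(4, -8) = 45*(6*(-8)) = 45*(-48) = -2160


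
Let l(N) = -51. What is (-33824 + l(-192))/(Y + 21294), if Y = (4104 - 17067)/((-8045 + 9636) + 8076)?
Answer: -65493925/41167227 ≈ -1.5909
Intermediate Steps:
Y = -12963/9667 (Y = -12963/(1591 + 8076) = -12963/9667 ≈ -1.3410)
(-33824 + l(-192))/(Y + 21294) = (-33824 - 51)/(-12963/9667 + 21294) = -33875/205836135/9667 = -33875*9667/205836135 = -65493925/41167227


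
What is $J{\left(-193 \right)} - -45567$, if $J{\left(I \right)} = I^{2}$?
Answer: $82816$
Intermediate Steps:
$J{\left(-193 \right)} - -45567 = \left(-193\right)^{2} - -45567 = 37249 + 45567 = 82816$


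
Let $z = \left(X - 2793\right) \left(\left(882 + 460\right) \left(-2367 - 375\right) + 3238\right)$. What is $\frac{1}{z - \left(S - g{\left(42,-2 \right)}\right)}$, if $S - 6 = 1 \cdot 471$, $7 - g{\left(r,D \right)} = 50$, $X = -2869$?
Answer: $\frac{1}{20816489692} \approx 4.8039 \cdot 10^{-11}$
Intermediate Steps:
$g{\left(r,D \right)} = -43$ ($g{\left(r,D \right)} = 7 - 50 = -43$)
$S = 477$ ($S = 6 + 1 \cdot 471 = 6 + 471 = 477$)
$z = 20816490212$ ($z = \left(-2869 - 2793\right) \left(\left(882 + 460\right) \left(-2367 - 375\right) + 3238\right) = - 5662 \left(1342 \left(-2742\right) + 3238\right) = - 5662 \left(-3679764 + 3238\right) = \left(-5662\right) \left(-3676526\right) = 20816490212$)
$\frac{1}{z - \left(S - g{\left(42,-2 \right)}\right)} = \frac{1}{20816490212 - 520} = \frac{1}{20816489692}$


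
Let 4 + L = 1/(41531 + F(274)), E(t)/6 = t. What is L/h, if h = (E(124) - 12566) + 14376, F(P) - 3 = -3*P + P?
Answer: -163943/104678244 ≈ -0.0015662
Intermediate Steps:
E(t) = 6*t
F(P) = 3 - 2*P (F(P) = 3 + (-3*P + P) = 3 - 2*P)
L = -163943/40986 (L = -4 + 1/(41531 + (3 - 2*274)) = -4 + 1/(41531 + (3 - 548)) = -4 + 1/(41531 - 545) = -4 + 1/40986 = -163943/40986 ≈ -4.0000)
h = 2554 (h = (6*124 - 12566) + 14376 = (744 - 12566) + 14376 = -11822 + 14376 = 2554)
L/h = -163943/40986/2554 = -163943/40986*1/2554 = -163943/104678244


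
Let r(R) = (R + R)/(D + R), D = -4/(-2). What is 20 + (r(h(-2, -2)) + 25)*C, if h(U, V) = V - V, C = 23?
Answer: 595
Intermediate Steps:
h(U, V) = 0
D = 2 (D = -4*(-½) = 2)
r(R) = 2*R/(2 + R) (r(R) = (R + R)/(2 + R) = (2*R)/(2 + R) = 2*R/(2 + R))
20 + (r(h(-2, -2)) + 25)*C = 20 + (2*0/(2 + 0) + 25)*23 = 20 + (2*0/2 + 25)*23 = 20 + (2*0*(½) + 25)*23 = 20 + (0 + 25)*23 = 20 + 25*23 = 20 + 575 = 595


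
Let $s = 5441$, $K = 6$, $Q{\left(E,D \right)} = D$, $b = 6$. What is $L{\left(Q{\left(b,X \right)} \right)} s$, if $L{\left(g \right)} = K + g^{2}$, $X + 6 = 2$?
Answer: $119702$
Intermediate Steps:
$X = -4$ ($X = -6 + 2 = -4$)
$L{\left(g \right)} = 6 + g^{2}$
$L{\left(Q{\left(b,X \right)} \right)} s = \left(6 + \left(-4\right)^{2}\right) 5441 = \left(6 + 16\right) 5441 = 22 \cdot 5441 = 119702$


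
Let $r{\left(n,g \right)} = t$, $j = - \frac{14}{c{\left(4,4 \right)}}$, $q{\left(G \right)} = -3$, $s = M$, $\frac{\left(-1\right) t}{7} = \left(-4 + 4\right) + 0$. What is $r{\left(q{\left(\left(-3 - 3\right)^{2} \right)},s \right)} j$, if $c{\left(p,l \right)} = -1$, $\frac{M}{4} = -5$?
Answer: $0$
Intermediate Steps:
$M = -20$ ($M = 4 \left(-5\right) = -20$)
$t = 0$ ($t = - 7 \left(\left(-4 + 4\right) + 0\right) = - 7 \left(0 + 0\right) = \left(-7\right) 0 = 0$)
$s = -20$
$j = 14$ ($j = - \frac{14}{-1} = \left(-14\right) \left(-1\right) = 14$)
$r{\left(n,g \right)} = 0$
$r{\left(q{\left(\left(-3 - 3\right)^{2} \right)},s \right)} j = 0 \cdot 14 = 0$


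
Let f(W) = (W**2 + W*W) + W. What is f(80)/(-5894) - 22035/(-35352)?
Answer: -7749035/4961064 ≈ -1.5620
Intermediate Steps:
f(W) = W + 2*W**2 (f(W) = (W**2 + W**2) + W = 2*W**2 + W = W + 2*W**2)
f(80)/(-5894) - 22035/(-35352) = (80*(1 + 2*80))/(-5894) - 22035/(-35352) = (80*(1 + 160))*(-1/5894) - 22035*(-1/35352) = (80*161)*(-1/5894) + 7345/11784 = 12880*(-1/5894) + 7345/11784 = -920/421 + 7345/11784 = -7749035/4961064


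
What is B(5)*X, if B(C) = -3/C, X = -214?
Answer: 642/5 ≈ 128.40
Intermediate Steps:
B(5)*X = -3/5*(-214) = -3*⅕*(-214) = -⅗*(-214) = 642/5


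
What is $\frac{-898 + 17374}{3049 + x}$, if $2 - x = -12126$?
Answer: $\frac{5492}{5059} \approx 1.0856$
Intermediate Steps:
$x = 12128$ ($x = 2 - -12126 = 2 + 12126 = 12128$)
$\frac{-898 + 17374}{3049 + x} = \frac{-898 + 17374}{3049 + 12128} = \frac{16476}{15177} = 16476 \cdot \frac{1}{15177} = \frac{5492}{5059}$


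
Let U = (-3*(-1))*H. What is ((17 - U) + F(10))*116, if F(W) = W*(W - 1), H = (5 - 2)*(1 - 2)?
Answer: 13456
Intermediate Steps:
H = -3 (H = 3*(-1) = -3)
U = -9 (U = -3*(-1)*(-3) = 3*(-3) = -9)
F(W) = W*(-1 + W)
((17 - U) + F(10))*116 = ((17 - 1*(-9)) + 10*(-1 + 10))*116 = ((17 + 9) + 10*9)*116 = (26 + 90)*116 = 116*116 = 13456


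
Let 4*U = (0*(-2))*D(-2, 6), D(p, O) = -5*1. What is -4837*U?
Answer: 0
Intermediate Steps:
D(p, O) = -5
U = 0 (U = ((0*(-2))*(-5))/4 = (0*(-5))/4 = (¼)*0 = 0)
-4837*U = -4837*0 = 0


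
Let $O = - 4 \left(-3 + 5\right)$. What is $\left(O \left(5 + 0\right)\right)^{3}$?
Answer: $-64000$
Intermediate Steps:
$O = -8$ ($O = \left(-4\right) 2 = -8$)
$\left(O \left(5 + 0\right)\right)^{3} = \left(- 8 \left(5 + 0\right)\right)^{3} = \left(\left(-8\right) 5\right)^{3} = \left(-40\right)^{3} = -64000$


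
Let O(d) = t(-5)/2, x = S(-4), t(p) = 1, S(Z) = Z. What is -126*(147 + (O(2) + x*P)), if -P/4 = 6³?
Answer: -454041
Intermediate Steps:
x = -4
O(d) = ½ (O(d) = 1/2 = 1*(½) = ½)
P = -864 (P = -4*6³ = -4*216 = -864)
-126*(147 + (O(2) + x*P)) = -126*(147 + (½ - 4*(-864))) = -126*(147 + (½ + 3456)) = -126*(147 + 6913/2) = -126*7207/2 = -454041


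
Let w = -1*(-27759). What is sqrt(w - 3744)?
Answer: sqrt(24015) ≈ 154.97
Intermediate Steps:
w = 27759
sqrt(w - 3744) = sqrt(27759 - 3744) = sqrt(24015)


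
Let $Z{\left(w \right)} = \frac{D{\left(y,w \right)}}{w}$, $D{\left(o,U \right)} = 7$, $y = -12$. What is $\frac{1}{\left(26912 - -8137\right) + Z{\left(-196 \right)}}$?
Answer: $\frac{28}{981371} \approx 2.8532 \cdot 10^{-5}$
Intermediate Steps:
$Z{\left(w \right)} = \frac{7}{w}$
$\frac{1}{\left(26912 - -8137\right) + Z{\left(-196 \right)}} = \frac{1}{\left(26912 - -8137\right) + \frac{7}{-196}} = \frac{1}{\left(26912 + 8137\right) + 7 \left(- \frac{1}{196}\right)} = \frac{1}{35049 - \frac{1}{28}} = \frac{1}{\frac{981371}{28}} = \frac{28}{981371}$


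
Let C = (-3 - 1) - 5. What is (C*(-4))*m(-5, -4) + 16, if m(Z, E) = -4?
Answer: -128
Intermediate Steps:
C = -9 (C = -4 - 5 = -9)
(C*(-4))*m(-5, -4) + 16 = -9*(-4)*(-4) + 16 = 36*(-4) + 16 = -144 + 16 = -128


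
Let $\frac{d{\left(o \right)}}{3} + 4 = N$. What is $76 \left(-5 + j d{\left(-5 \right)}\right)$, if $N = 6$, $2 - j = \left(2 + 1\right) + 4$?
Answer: $-2660$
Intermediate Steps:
$j = -5$ ($j = 2 - \left(\left(2 + 1\right) + 4\right) = 2 - \left(3 + 4\right) = 2 - 7 = -5$)
$d{\left(o \right)} = 6$ ($d{\left(o \right)} = -12 + 3 \cdot 6 = -12 + 18 = 6$)
$76 \left(-5 + j d{\left(-5 \right)}\right) = 76 \left(-5 - 30\right) = 76 \left(-35\right) = -2660$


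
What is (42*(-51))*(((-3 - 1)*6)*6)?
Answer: 308448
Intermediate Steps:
(42*(-51))*(((-3 - 1)*6)*6) = -2142*(-4*6)*6 = -(-51408)*6 = -2142*(-144) = 308448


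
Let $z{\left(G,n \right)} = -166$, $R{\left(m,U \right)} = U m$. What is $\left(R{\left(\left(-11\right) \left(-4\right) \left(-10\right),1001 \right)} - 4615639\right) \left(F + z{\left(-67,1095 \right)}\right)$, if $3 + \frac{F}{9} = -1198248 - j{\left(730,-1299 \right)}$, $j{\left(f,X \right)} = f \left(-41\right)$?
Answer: $53164948769345$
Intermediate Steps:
$j{\left(f,X \right)} = - 41 f$
$F = -10514889$ ($F = -27 + 9 \left(-1198248 - \left(-41\right) 730\right) = -27 + 9 \left(-1198248 - -29930\right) = -27 + 9 \left(-1198248 + 29930\right) = -27 + 9 \left(-1168318\right) = -27 - 10514862 = -10514889$)
$\left(R{\left(\left(-11\right) \left(-4\right) \left(-10\right),1001 \right)} - 4615639\right) \left(F + z{\left(-67,1095 \right)}\right) = \left(1001 \left(-11\right) \left(-4\right) \left(-10\right) - 4615639\right) \left(-10514889 - 166\right) = \left(1001 \cdot 44 \left(-10\right) - 4615639\right) \left(-10515055\right) = \left(1001 \left(-440\right) - 4615639\right) \left(-10515055\right) = \left(-440440 - 4615639\right) \left(-10515055\right) = \left(-5056079\right) \left(-10515055\right) = 53164948769345$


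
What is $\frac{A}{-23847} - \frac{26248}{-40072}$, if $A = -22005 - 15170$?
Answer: $\frac{264451582}{119449623} \approx 2.2139$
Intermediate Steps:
$A = -37175$
$\frac{A}{-23847} - \frac{26248}{-40072} = - \frac{37175}{-23847} - \frac{26248}{-40072} = \left(-37175\right) \left(- \frac{1}{23847}\right) - - \frac{3281}{5009} = \frac{37175}{23847} + \frac{3281}{5009} = \frac{264451582}{119449623}$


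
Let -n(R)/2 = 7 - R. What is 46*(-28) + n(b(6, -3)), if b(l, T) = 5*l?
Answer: -1242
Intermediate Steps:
n(R) = -14 + 2*R (n(R) = -2*(7 - R) = -14 + 2*R)
46*(-28) + n(b(6, -3)) = 46*(-28) + (-14 + 2*(5*6)) = -1288 + (-14 + 2*30) = -1288 + (-14 + 60) = -1288 + 46 = -1242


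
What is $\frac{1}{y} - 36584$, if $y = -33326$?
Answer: $- \frac{1219198385}{33326} \approx -36584.0$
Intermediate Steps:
$\frac{1}{y} - 36584 = \frac{1}{-33326} - 36584 = - \frac{1}{33326} - 36584 = - \frac{1219198385}{33326}$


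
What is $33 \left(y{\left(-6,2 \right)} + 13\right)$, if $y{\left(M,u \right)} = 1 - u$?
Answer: $396$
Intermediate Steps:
$33 \left(y{\left(-6,2 \right)} + 13\right) = 33 \left(\left(1 - 2\right) + 13\right) = 33 \left(-1 + 13\right) = 33 \cdot 12 = 396$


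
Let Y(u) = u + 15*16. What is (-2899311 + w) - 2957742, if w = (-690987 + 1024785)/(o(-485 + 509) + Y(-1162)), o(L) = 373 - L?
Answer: -1118808389/191 ≈ -5.8576e+6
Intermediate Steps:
Y(u) = 240 + u (Y(u) = u + 240 = 240 + u)
w = -111266/191 (w = (-690987 + 1024785)/((373 - (-485 + 509)) + (240 - 1162)) = 333798/((373 - 1*24) - 922) = 333798/((373 - 24) - 922) = 333798/(349 - 922) = 333798/(-573) = 333798*(-1/573) = -111266/191 ≈ -582.54)
(-2899311 + w) - 2957742 = (-2899311 - 111266/191) - 2957742 = -553879667/191 - 2957742 = -1118808389/191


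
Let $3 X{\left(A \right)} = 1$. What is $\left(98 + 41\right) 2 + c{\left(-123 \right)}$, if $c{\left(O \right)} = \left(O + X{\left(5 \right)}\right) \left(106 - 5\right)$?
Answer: $- \frac{36334}{3} \approx -12111.0$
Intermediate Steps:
$X{\left(A \right)} = \frac{1}{3}$ ($X{\left(A \right)} = \frac{1}{3} \cdot 1 = \frac{1}{3}$)
$c{\left(O \right)} = \frac{101}{3} + 101 O$ ($c{\left(O \right)} = \left(O + \frac{1}{3}\right) \left(106 - 5\right) = \left(\frac{1}{3} + O\right) 101 = \frac{101}{3} + 101 O$)
$\left(98 + 41\right) 2 + c{\left(-123 \right)} = \left(98 + 41\right) 2 + \left(\frac{101}{3} + 101 \left(-123\right)\right) = 139 \cdot 2 + \left(\frac{101}{3} - 12423\right) = 278 - \frac{37168}{3} = - \frac{36334}{3}$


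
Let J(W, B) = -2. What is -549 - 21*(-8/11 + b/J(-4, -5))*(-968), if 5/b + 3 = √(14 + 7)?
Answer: -28038 - 4235*√21 ≈ -47445.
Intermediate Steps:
b = 5/(-3 + √21) (b = 5/(-3 + √(14 + 7)) = 5/(-3 + √21) ≈ 3.1594)
-549 - 21*(-8/11 + b/J(-4, -5))*(-968) = -549 - 21*(-8/11 + (5/4 + 5*√21/12)/(-2))*(-968) = -549 - 21*(-8*1/11 + (5/4 + 5*√21/12)*(-½))*(-968) = -549 - 21*(-8/11 + (-5/8 - 5*√21/24))*(-968) = -549 - 21*(-119/88 - 5*√21/24)*(-968) = -549 + (2499/88 + 35*√21/8)*(-968) = -549 + (-27489 - 4235*√21) = -28038 - 4235*√21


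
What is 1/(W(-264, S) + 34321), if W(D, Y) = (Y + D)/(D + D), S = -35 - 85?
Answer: 11/377539 ≈ 2.9136e-5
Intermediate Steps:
S = -120
W(D, Y) = (D + Y)/(2*D) (W(D, Y) = (D + Y)/((2*D)) = (D + Y)*(1/(2*D)) = (D + Y)/(2*D))
1/(W(-264, S) + 34321) = 1/((½)*(-264 - 120)/(-264) + 34321) = 1/((½)*(-1/264)*(-384) + 34321) = 1/(8/11 + 34321) = 1/(377539/11) = 11/377539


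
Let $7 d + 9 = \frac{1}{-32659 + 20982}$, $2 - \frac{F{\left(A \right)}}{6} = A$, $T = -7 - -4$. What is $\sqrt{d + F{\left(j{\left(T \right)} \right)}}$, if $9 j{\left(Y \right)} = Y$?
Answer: $\frac{2 \sqrt{21236854807}}{81739} \approx 3.5657$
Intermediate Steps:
$T = -3$ ($T = -7 + 4 = -3$)
$j{\left(Y \right)} = \frac{Y}{9}$
$F{\left(A \right)} = 12 - 6 A$
$d = - \frac{105094}{81739}$ ($d = - \frac{9}{7} + \frac{1}{7 \left(-32659 + 20982\right)} = - \frac{9}{7} + \frac{1}{7 \left(-11677\right)} = - \frac{9}{7} + \frac{1}{7} \left(- \frac{1}{11677}\right) = - \frac{9}{7} - \frac{1}{81739} = - \frac{105094}{81739} \approx -1.2857$)
$\sqrt{d + F{\left(j{\left(T \right)} \right)}} = \sqrt{- \frac{105094}{81739} + \left(12 - 6 \cdot \frac{1}{9} \left(-3\right)\right)} = \sqrt{- \frac{105094}{81739} + \left(12 - -2\right)} = \sqrt{- \frac{105094}{81739} + \left(12 + 2\right)} = \sqrt{- \frac{105094}{81739} + 14} = \sqrt{\frac{1039252}{81739}} = \frac{2 \sqrt{21236854807}}{81739}$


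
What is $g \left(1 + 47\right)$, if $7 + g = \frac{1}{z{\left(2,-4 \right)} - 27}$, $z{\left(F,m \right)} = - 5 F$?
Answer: $- \frac{12480}{37} \approx -337.3$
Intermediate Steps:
$g = - \frac{260}{37}$ ($g = -7 + \frac{1}{\left(-5\right) 2 - 27} = -7 + \frac{1}{-10 - 27} = -7 + \frac{1}{-37} = -7 - \frac{1}{37} = - \frac{260}{37} \approx -7.027$)
$g \left(1 + 47\right) = - \frac{260 \left(1 + 47\right)}{37} = \left(- \frac{260}{37}\right) 48 = - \frac{12480}{37}$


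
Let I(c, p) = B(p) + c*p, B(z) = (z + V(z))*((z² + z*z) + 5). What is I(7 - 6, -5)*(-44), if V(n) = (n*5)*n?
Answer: -290180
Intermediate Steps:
V(n) = 5*n² (V(n) = (5*n)*n = 5*n²)
B(z) = (5 + 2*z²)*(z + 5*z²) (B(z) = (z + 5*z²)*((z² + z*z) + 5) = (z + 5*z²)*((z² + z²) + 5) = (z + 5*z²)*(2*z² + 5) = (z + 5*z²)*(5 + 2*z²) = (5 + 2*z²)*(z + 5*z²))
I(c, p) = c*p + p*(5 + 2*p² + 10*p³ + 25*p) (I(c, p) = p*(5 + 2*p² + 10*p³ + 25*p) + c*p = c*p + p*(5 + 2*p² + 10*p³ + 25*p))
I(7 - 6, -5)*(-44) = -5*(5 + (7 - 6) + 2*(-5)² + 10*(-5)³ + 25*(-5))*(-44) = -5*(5 + 1 + 2*25 + 10*(-125) - 125)*(-44) = -5*(5 + 1 + 50 - 1250 - 125)*(-44) = -5*(-1319)*(-44) = 6595*(-44) = -290180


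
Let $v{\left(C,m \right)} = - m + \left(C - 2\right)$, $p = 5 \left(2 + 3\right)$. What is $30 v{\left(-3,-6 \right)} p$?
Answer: $750$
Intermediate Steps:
$p = 25$ ($p = 5 \cdot 5 = 25$)
$v{\left(C,m \right)} = -2 + C - m$ ($v{\left(C,m \right)} = - m + \left(-2 + C\right) = -2 + C - m$)
$30 v{\left(-3,-6 \right)} p = 30 \left(-2 - 3 - -6\right) 25 = 30 \left(-2 - 3 + 6\right) 25 = 30 \cdot 1 \cdot 25 = 30 \cdot 25 = 750$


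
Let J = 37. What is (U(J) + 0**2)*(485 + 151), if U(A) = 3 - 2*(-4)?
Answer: 6996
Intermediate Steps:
U(A) = 11 (U(A) = 3 + 8 = 11)
(U(J) + 0**2)*(485 + 151) = (11 + 0**2)*(485 + 151) = (11 + 0)*636 = 11*636 = 6996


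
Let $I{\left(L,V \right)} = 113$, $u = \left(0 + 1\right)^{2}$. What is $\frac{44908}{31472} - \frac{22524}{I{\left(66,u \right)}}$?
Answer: $- \frac{175950181}{889084} \approx -197.9$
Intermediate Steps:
$u = 1$ ($u = 1^{2} = 1$)
$\frac{44908}{31472} - \frac{22524}{I{\left(66,u \right)}} = \frac{44908}{31472} - \frac{22524}{113} = 44908 \cdot \frac{1}{31472} - \frac{22524}{113} = \frac{11227}{7868} - \frac{22524}{113} = - \frac{175950181}{889084}$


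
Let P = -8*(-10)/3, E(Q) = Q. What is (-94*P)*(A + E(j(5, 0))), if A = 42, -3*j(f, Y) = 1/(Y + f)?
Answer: -946016/9 ≈ -1.0511e+5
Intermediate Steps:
j(f, Y) = -1/(3*(Y + f))
P = 80/3 (P = 80*(1/3) = 80/3 ≈ 26.667)
(-94*P)*(A + E(j(5, 0))) = (-94*80/3)*(42 - 1/(3*0 + 3*5)) = -7520*(42 - 1/(0 + 15))/3 = -7520*(42 - 1/15)/3 = -7520/3*629/15 = -946016/9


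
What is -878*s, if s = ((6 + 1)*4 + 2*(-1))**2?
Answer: -593528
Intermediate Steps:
s = 676 (s = (7*4 - 2)**2 = (28 - 2)**2 = 26**2 = 676)
-878*s = -878*676 = -593528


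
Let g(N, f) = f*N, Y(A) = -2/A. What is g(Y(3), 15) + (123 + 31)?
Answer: 144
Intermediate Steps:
g(N, f) = N*f
g(Y(3), 15) + (123 + 31) = -2/3*15 + (123 + 31) = -2*⅓*15 + 154 = -⅔*15 + 154 = -10 + 154 = 144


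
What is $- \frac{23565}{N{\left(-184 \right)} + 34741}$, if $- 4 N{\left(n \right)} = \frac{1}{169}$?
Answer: $- \frac{1061996}{1565661} \approx -0.6783$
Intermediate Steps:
$N{\left(n \right)} = - \frac{1}{676}$ ($N{\left(n \right)} = - \frac{1}{4 \cdot 169} = \left(- \frac{1}{4}\right) \frac{1}{169} = - \frac{1}{676}$)
$- \frac{23565}{N{\left(-184 \right)} + 34741} = - \frac{23565}{- \frac{1}{676} + 34741} = - \frac{23565}{\frac{23484915}{676}} = \left(-23565\right) \frac{676}{23484915} = - \frac{1061996}{1565661}$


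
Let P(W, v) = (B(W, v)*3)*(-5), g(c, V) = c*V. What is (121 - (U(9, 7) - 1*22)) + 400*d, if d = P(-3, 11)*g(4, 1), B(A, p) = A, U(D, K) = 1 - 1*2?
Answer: 72144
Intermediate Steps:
U(D, K) = -1 (U(D, K) = 1 - 2 = -1)
g(c, V) = V*c
P(W, v) = -15*W (P(W, v) = (W*3)*(-5) = (3*W)*(-5) = -15*W)
d = 180 (d = (-15*(-3))*(1*4) = 45*4 = 180)
(121 - (U(9, 7) - 1*22)) + 400*d = (121 - (-1 - 1*22)) + 400*180 = (121 - (-1 - 22)) + 72000 = (121 - 1*(-23)) + 72000 = (121 + 23) + 72000 = 144 + 72000 = 72144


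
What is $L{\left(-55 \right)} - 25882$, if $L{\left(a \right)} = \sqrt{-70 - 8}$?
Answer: $-25882 + i \sqrt{78} \approx -25882.0 + 8.8318 i$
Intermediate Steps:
$L{\left(a \right)} = i \sqrt{78}$ ($L{\left(a \right)} = \sqrt{-78} = i \sqrt{78}$)
$L{\left(-55 \right)} - 25882 = i \sqrt{78} - 25882 = -25882 + i \sqrt{78}$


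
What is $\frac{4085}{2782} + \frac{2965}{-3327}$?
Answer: $\frac{5342165}{9255714} \approx 0.57718$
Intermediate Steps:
$\frac{4085}{2782} + \frac{2965}{-3327} = 4085 \cdot \frac{1}{2782} + 2965 \left(- \frac{1}{3327}\right) = \frac{4085}{2782} - \frac{2965}{3327} = \frac{5342165}{9255714}$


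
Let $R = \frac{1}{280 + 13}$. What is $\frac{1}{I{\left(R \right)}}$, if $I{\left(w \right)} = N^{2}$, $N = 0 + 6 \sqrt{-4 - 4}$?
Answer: $- \frac{1}{288} \approx -0.0034722$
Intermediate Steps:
$N = 12 i \sqrt{2}$ ($N = 0 + 6 \sqrt{-8} = 0 + 6 \cdot 2 i \sqrt{2} = 0 + 12 i \sqrt{2} = 12 i \sqrt{2} \approx 16.971 i$)
$R = \frac{1}{293} \approx 0.003413$
$I{\left(w \right)} = -288$ ($I{\left(w \right)} = \left(12 i \sqrt{2}\right)^{2} = -288$)
$\frac{1}{I{\left(R \right)}} = \frac{1}{-288} = - \frac{1}{288}$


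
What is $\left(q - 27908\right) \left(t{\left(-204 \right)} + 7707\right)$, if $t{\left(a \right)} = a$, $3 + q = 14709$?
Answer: $-99054606$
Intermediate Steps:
$q = 14706$ ($q = -3 + 14709 = 14706$)
$\left(q - 27908\right) \left(t{\left(-204 \right)} + 7707\right) = \left(14706 - 27908\right) \left(-204 + 7707\right) = \left(-13202\right) 7503 = -99054606$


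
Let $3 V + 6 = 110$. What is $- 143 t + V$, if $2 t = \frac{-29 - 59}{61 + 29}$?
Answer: $\frac{4706}{45} \approx 104.58$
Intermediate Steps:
$V = \frac{104}{3}$ ($V = -2 + \frac{1}{3} \cdot 110 = -2 + \frac{110}{3} = \frac{104}{3} \approx 34.667$)
$t = - \frac{22}{45}$ ($t = \frac{\left(-29 - 59\right) \frac{1}{61 + 29}}{2} = \frac{\left(-88\right) \frac{1}{90}}{2} = \frac{1}{2} \left(- \frac{44}{45}\right) = - \frac{22}{45} \approx -0.48889$)
$- 143 t + V = \left(-143\right) \left(- \frac{22}{45}\right) + \frac{104}{3} = \frac{3146}{45} + \frac{104}{3} = \frac{4706}{45}$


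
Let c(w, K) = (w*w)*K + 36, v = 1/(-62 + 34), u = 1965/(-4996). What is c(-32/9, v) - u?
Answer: 101813531/2832732 ≈ 35.942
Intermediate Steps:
u = -1965/4996 (u = 1965*(-1/4996) = -1965/4996 ≈ -0.39331)
v = -1/28 (v = 1/(-28) = -1/28 ≈ -0.035714)
c(w, K) = 36 + K*w**2 (c(w, K) = w**2*K + 36 = K*w**2 + 36 = 36 + K*w**2)
c(-32/9, v) - u = (36 - (-32/9)**2/28) - 1*(-1965/4996) = (36 - (-32*1/9)**2/28) + 1965/4996 = (36 - (-32/9)**2/28) + 1965/4996 = (36 - 1/28*1024/81) + 1965/4996 = (36 - 256/567) + 1965/4996 = 20156/567 + 1965/4996 = 101813531/2832732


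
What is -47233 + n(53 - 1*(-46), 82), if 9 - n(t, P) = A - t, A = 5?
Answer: -47130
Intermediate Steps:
n(t, P) = 4 + t (n(t, P) = 9 - (5 - t) = 9 + (-5 + t) = 4 + t)
-47233 + n(53 - 1*(-46), 82) = -47233 + (4 + (53 - 1*(-46))) = -47233 + (4 + (53 + 46)) = -47233 + (4 + 99) = -47233 + 103 = -47130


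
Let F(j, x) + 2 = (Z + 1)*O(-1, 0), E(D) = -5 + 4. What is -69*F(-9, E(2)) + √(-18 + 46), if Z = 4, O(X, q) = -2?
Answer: 828 + 2*√7 ≈ 833.29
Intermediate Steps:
E(D) = -1
F(j, x) = -12 (F(j, x) = -2 + (4 + 1)*(-2) = -2 + 5*(-2) = -2 - 10 = -12)
-69*F(-9, E(2)) + √(-18 + 46) = -69*(-12) + √(-18 + 46) = 828 + √28 = 828 + 2*√7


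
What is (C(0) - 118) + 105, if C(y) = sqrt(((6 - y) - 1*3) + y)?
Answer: -13 + sqrt(3) ≈ -11.268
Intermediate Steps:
C(y) = sqrt(3) (C(y) = sqrt(((6 - y) - 3) + y) = sqrt((3 - y) + y) = sqrt(3))
(C(0) - 118) + 105 = (sqrt(3) - 118) + 105 = (-118 + sqrt(3)) + 105 = -13 + sqrt(3)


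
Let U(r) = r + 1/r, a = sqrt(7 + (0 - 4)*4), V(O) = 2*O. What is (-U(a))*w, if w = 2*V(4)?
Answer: -128*I/3 ≈ -42.667*I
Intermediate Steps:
a = 3*I (a = sqrt(7 - 4*4) = sqrt(7 - 16) = sqrt(-9) = 3*I ≈ 3.0*I)
U(r) = r + 1/r
w = 16 (w = 2*(2*4) = 2*8 = 16)
(-U(a))*w = -(3*I + 1/(3*I))*16 = -(3*I - I/3)*16 = -8*I/3*16 = -128*I/3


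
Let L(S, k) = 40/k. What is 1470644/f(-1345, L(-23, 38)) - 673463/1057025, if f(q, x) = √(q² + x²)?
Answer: -673463/1057025 + 27942236*√26122337/130611685 ≈ 1092.8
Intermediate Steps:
1470644/f(-1345, L(-23, 38)) - 673463/1057025 = 1470644/(√((-1345)² + (40/38)²)) - 673463/1057025 = 1470644/(√(1809025 + (40*(1/38))²)) - 673463*1/1057025 = 1470644/(√(1809025 + (20/19)²)) - 673463/1057025 = 1470644/(√(1809025 + 400/361)) - 673463/1057025 = 1470644/(√(653058425/361)) - 673463/1057025 = 1470644/((5*√26122337/19)) - 673463/1057025 = 1470644*(19*√26122337/130611685) - 673463/1057025 = 27942236*√26122337/130611685 - 673463/1057025 = -673463/1057025 + 27942236*√26122337/130611685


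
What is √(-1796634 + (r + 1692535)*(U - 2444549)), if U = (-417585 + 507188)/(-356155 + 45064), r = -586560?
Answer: 2*I*√540597370667952395181/28281 ≈ 1.6443e+6*I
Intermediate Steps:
U = -89603/311091 (U = 89603/(-311091) = 89603*(-1/311091) = -89603/311091 ≈ -0.28803)
√(-1796634 + (r + 1692535)*(U - 2444549)) = √(-1796634 + (-586560 + 1692535)*(-89603/311091 - 2444549)) = √(-1796634 + 1105975*(-760477282562/311091)) = √(-1796634 - 841068862581507950/311091) = √(-841069421498175644/311091) = 2*I*√540597370667952395181/28281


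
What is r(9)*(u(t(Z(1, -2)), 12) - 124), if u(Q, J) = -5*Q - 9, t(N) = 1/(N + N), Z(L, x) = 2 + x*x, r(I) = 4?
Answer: -1601/3 ≈ -533.67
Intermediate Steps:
Z(L, x) = 2 + x²
t(N) = 1/(2*N)
u(Q, J) = -9 - 5*Q
r(9)*(u(t(Z(1, -2)), 12) - 124) = 4*((-9 - 5/(2*(2 + (-2)²))) - 124) = 4*((-9 - 5/(2*(2 + 4))) - 124) = 4*((-9 - 5/(2*6)) - 124) = 4*((-9 - 5*1/12) - 124) = 4*((-9 - 5/12) - 124) = 4*(-113/12 - 124) = 4*(-1601/12) = -1601/3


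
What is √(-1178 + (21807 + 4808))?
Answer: √25437 ≈ 159.49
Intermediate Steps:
√(-1178 + (21807 + 4808)) = √(-1178 + 26615) = √25437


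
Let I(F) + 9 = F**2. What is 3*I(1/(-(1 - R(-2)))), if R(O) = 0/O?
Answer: -24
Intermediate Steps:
R(O) = 0
I(F) = -9 + F**2
3*I(1/(-(1 - R(-2)))) = 3*(-9 + (1/(-(1 - 1*0)))**2) = 3*(-9 + (1/(-(1 + 0)))**2) = 3*(-9 + (1/(-1*1))**2) = 3*(-9 + (1/(-1))**2) = 3*(-9 + (1*(-1))**2) = 3*(-9 + (-1)**2) = 3*(-9 + 1) = 3*(-8) = -24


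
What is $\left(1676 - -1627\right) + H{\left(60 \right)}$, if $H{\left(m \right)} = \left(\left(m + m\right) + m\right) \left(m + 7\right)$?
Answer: $15363$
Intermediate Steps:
$H{\left(m \right)} = 3 m \left(7 + m\right)$ ($H{\left(m \right)} = \left(2 m + m\right) \left(7 + m\right) = 3 m \left(7 + m\right)$)
$\left(1676 - -1627\right) + H{\left(60 \right)} = \left(1676 - -1627\right) + 3 \cdot 60 \left(7 + 60\right) = \left(1676 + 1627\right) + 3 \cdot 60 \cdot 67 = 3303 + 12060 = 15363$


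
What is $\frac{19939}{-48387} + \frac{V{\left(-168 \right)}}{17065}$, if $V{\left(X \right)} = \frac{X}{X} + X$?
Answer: $- \frac{2742832}{6501765} \approx -0.42186$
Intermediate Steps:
$V{\left(X \right)} = 1 + X$
$\frac{19939}{-48387} + \frac{V{\left(-168 \right)}}{17065} = \frac{19939}{-48387} + \frac{1 - 168}{17065} = 19939 \left(- \frac{1}{48387}\right) - \frac{167}{17065} = - \frac{157}{381} - \frac{167}{17065} = - \frac{2742832}{6501765}$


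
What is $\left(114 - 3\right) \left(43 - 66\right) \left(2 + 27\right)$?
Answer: $-74037$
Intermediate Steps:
$\left(114 - 3\right) \left(43 - 66\right) \left(2 + 27\right) = 111 \left(\left(-23\right) 29\right) = 111 \left(-667\right) = -74037$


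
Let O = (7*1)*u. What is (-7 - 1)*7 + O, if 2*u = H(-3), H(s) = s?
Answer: -133/2 ≈ -66.500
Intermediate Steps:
u = -3/2 (u = (½)*(-3) = -3/2 ≈ -1.5000)
O = -21/2 (O = (7*1)*(-3/2) = 7*(-3/2) = -21/2 ≈ -10.500)
(-7 - 1)*7 + O = (-7 - 1)*7 - 21/2 = -8*7 - 21/2 = -56 - 21/2 = -133/2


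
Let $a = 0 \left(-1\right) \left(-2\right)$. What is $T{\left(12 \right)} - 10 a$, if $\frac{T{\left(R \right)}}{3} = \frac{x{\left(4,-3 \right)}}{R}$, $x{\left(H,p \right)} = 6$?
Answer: $\frac{3}{2} \approx 1.5$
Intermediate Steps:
$a = 0$ ($a = 0 \left(-2\right) = 0$)
$T{\left(R \right)} = \frac{18}{R}$ ($T{\left(R \right)} = 3 \frac{6}{R} = \frac{18}{R}$)
$T{\left(12 \right)} - 10 a = \frac{18}{12} - 0 = 18 \cdot \frac{1}{12} + 0 = \frac{3}{2} + 0 = \frac{3}{2}$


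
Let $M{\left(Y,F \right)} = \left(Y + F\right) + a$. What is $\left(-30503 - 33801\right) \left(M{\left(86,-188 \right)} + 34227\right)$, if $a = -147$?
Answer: $-2184921312$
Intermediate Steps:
$M{\left(Y,F \right)} = -147 + F + Y$ ($M{\left(Y,F \right)} = \left(Y + F\right) - 147 = \left(F + Y\right) - 147 = -147 + F + Y$)
$\left(-30503 - 33801\right) \left(M{\left(86,-188 \right)} + 34227\right) = \left(-30503 - 33801\right) \left(\left(-147 - 188 + 86\right) + 34227\right) = - 64304 \left(-249 + 34227\right) = \left(-64304\right) 33978 = -2184921312$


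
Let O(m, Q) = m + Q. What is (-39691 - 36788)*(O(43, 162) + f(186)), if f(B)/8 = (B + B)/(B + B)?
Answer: -16290027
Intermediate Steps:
O(m, Q) = Q + m
f(B) = 8 (f(B) = 8*((B + B)/(B + B)) = 8*((2*B)/((2*B))) = 8*((2*B)*(1/(2*B))) = 8*1 = 8)
(-39691 - 36788)*(O(43, 162) + f(186)) = (-39691 - 36788)*((162 + 43) + 8) = -76479*(205 + 8) = -76479*213 = -16290027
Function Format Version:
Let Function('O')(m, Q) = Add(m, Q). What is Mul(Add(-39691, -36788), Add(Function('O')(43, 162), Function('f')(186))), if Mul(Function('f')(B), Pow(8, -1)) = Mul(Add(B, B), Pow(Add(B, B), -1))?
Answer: -16290027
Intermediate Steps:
Function('O')(m, Q) = Add(Q, m)
Function('f')(B) = 8 (Function('f')(B) = Mul(8, Mul(Add(B, B), Pow(Add(B, B), -1))) = Mul(8, Mul(Mul(2, B), Pow(Mul(2, B), -1))) = Mul(8, Mul(Mul(2, B), Mul(Rational(1, 2), Pow(B, -1)))) = Mul(8, 1) = 8)
Mul(Add(-39691, -36788), Add(Function('O')(43, 162), Function('f')(186))) = Mul(Add(-39691, -36788), Add(Add(162, 43), 8)) = Mul(-76479, Add(205, 8)) = Mul(-76479, 213) = -16290027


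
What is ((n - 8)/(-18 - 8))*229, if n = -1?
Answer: 2061/26 ≈ 79.269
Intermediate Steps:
((n - 8)/(-18 - 8))*229 = ((-1 - 8)/(-18 - 8))*229 = -9/(-26)*229 = -9*(-1/26)*229 = (9/26)*229 = 2061/26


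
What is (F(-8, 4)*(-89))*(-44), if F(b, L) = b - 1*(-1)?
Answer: -27412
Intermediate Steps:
F(b, L) = 1 + b (F(b, L) = b + 1 = 1 + b)
(F(-8, 4)*(-89))*(-44) = ((1 - 8)*(-89))*(-44) = -7*(-89)*(-44) = 623*(-44) = -27412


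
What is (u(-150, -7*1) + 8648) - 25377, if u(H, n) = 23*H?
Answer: -20179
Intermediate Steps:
(u(-150, -7*1) + 8648) - 25377 = (23*(-150) + 8648) - 25377 = (-3450 + 8648) - 25377 = 5198 - 25377 = -20179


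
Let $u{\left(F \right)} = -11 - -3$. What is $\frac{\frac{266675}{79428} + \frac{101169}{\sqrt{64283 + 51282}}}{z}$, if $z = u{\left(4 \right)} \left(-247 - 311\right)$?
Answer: $\frac{266675}{354566592} + \frac{11241 \sqrt{115565}}{57320240} \approx 0.067419$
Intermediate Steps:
$u{\left(F \right)} = -8$ ($u{\left(F \right)} = -11 + 3 = -8$)
$z = 4464$ ($z = - 8 \left(-247 - 311\right) = \left(-8\right) \left(-558\right) = 4464$)
$\frac{\frac{266675}{79428} + \frac{101169}{\sqrt{64283 + 51282}}}{z} = \frac{\frac{266675}{79428} + \frac{101169}{\sqrt{64283 + 51282}}}{4464} = \left(266675 \cdot \frac{1}{79428} + \frac{101169}{\sqrt{115565}}\right) \frac{1}{4464} = \left(\frac{266675}{79428} + 101169 \frac{\sqrt{115565}}{115565}\right) \frac{1}{4464} = \left(\frac{266675}{79428} + \frac{101169 \sqrt{115565}}{115565}\right) \frac{1}{4464} = \frac{266675}{354566592} + \frac{11241 \sqrt{115565}}{57320240}$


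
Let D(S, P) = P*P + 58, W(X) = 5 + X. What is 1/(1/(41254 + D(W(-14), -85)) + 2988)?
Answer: 48537/145028557 ≈ 0.00033467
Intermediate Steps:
D(S, P) = 58 + P² (D(S, P) = P² + 58 = 58 + P²)
1/(1/(41254 + D(W(-14), -85)) + 2988) = 1/(1/(41254 + (58 + (-85)²)) + 2988) = 1/(1/(41254 + (58 + 7225)) + 2988) = 1/(1/(41254 + 7283) + 2988) = 1/(1/48537 + 2988) = 1/(145028557/48537) = 48537/145028557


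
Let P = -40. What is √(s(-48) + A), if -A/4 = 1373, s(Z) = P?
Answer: 2*I*√1383 ≈ 74.377*I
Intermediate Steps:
s(Z) = -40
A = -5492 (A = -4*1373 = -5492)
√(s(-48) + A) = √(-40 - 5492) = √(-5532) = 2*I*√1383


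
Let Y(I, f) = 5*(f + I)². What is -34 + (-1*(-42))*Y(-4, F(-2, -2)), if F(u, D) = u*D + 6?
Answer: 7526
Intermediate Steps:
F(u, D) = 6 + D*u (F(u, D) = D*u + 6 = 6 + D*u)
Y(I, f) = 5*(I + f)²
-34 + (-1*(-42))*Y(-4, F(-2, -2)) = -34 + (-1*(-42))*(5*(-4 + (6 - 2*(-2)))²) = -34 + 42*(5*(-4 + (6 + 4))²) = -34 + 42*(5*(-4 + 10)²) = -34 + 42*(5*6²) = -34 + 42*(5*36) = -34 + 42*180 = -34 + 7560 = 7526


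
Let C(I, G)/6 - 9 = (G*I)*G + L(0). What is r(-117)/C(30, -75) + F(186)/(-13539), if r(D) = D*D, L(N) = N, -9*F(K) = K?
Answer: 22917943/1523218734 ≈ 0.015046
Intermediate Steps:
F(K) = -K/9
r(D) = D²
C(I, G) = 54 + 6*I*G² (C(I, G) = 54 + 6*((G*I)*G + 0) = 54 + 6*(I*G² + 0) = 54 + 6*(I*G²) = 54 + 6*I*G²)
r(-117)/C(30, -75) + F(186)/(-13539) = (-117)²/(54 + 6*30*(-75)²) - ⅑*186/(-13539) = 13689/(54 + 6*30*5625) - 62/3*(-1/13539) = 13689/(54 + 1012500) + 62/40617 = 13689/1012554 + 62/40617 = 13689*(1/1012554) + 62/40617 = 507/37502 + 62/40617 = 22917943/1523218734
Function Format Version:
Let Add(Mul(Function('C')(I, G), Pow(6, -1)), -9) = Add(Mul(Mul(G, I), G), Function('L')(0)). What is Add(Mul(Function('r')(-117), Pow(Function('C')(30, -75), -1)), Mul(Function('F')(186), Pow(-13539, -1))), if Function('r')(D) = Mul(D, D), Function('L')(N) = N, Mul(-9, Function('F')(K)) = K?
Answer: Rational(22917943, 1523218734) ≈ 0.015046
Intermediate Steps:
Function('F')(K) = Mul(Rational(-1, 9), K)
Function('r')(D) = Pow(D, 2)
Function('C')(I, G) = Add(54, Mul(6, I, Pow(G, 2))) (Function('C')(I, G) = Add(54, Mul(6, Add(Mul(Mul(G, I), G), 0))) = Add(54, Mul(6, Add(Mul(I, Pow(G, 2)), 0))) = Add(54, Mul(6, Mul(I, Pow(G, 2)))) = Add(54, Mul(6, I, Pow(G, 2))))
Add(Mul(Function('r')(-117), Pow(Function('C')(30, -75), -1)), Mul(Function('F')(186), Pow(-13539, -1))) = Add(Mul(Pow(-117, 2), Pow(Add(54, Mul(6, 30, Pow(-75, 2))), -1)), Mul(Mul(Rational(-1, 9), 186), Pow(-13539, -1))) = Add(Mul(13689, Pow(Add(54, Mul(6, 30, 5625)), -1)), Mul(Rational(-62, 3), Rational(-1, 13539))) = Add(Mul(13689, Pow(Add(54, 1012500), -1)), Rational(62, 40617)) = Add(Mul(13689, Pow(1012554, -1)), Rational(62, 40617)) = Add(Mul(13689, Rational(1, 1012554)), Rational(62, 40617)) = Add(Rational(507, 37502), Rational(62, 40617)) = Rational(22917943, 1523218734)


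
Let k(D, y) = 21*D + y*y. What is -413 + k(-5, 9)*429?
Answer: -10709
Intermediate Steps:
k(D, y) = y**2 + 21*D (k(D, y) = 21*D + y**2 = y**2 + 21*D)
-413 + k(-5, 9)*429 = -413 + (9**2 + 21*(-5))*429 = -413 + (81 - 105)*429 = -413 - 24*429 = -413 - 10296 = -10709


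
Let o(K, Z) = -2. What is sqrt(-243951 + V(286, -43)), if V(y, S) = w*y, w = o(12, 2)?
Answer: I*sqrt(244523) ≈ 494.49*I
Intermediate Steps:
w = -2
V(y, S) = -2*y
sqrt(-243951 + V(286, -43)) = sqrt(-243951 - 2*286) = sqrt(-243951 - 572) = sqrt(-244523) = I*sqrt(244523)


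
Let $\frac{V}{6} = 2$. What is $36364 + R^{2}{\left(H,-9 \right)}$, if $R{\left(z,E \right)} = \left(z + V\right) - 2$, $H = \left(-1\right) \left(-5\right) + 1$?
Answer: $36620$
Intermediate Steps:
$V = 12$ ($V = 6 \cdot 2 = 12$)
$H = 6$ ($H = 5 + 1 = 6$)
$R{\left(z,E \right)} = 10 + z$ ($R{\left(z,E \right)} = \left(z + 12\right) - 2 = \left(12 + z\right) - 2 = 10 + z$)
$36364 + R^{2}{\left(H,-9 \right)} = 36364 + \left(10 + 6\right)^{2} = 36364 + 16^{2} = 36364 + 256 = 36620$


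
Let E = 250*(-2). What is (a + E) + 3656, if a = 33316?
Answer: 36472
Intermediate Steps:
E = -500
(a + E) + 3656 = (33316 - 500) + 3656 = 32816 + 3656 = 36472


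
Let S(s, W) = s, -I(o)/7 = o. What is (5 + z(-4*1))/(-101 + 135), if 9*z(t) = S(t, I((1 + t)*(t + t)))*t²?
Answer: -19/306 ≈ -0.062091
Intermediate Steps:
I(o) = -7*o
z(t) = t³/9 (z(t) = (t*t²)/9 = t³/9)
(5 + z(-4*1))/(-101 + 135) = (5 + (-4*1)³/9)/(-101 + 135) = (5 + (⅑)*(-4)³)/34 = (5 + (⅑)*(-64))/34 = (5 - 64/9)/34 = (1/34)*(-19/9) = -19/306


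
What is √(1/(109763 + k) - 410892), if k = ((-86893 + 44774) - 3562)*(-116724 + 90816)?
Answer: I*√575635037054654867699221/1183613111 ≈ 641.01*I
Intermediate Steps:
k = 1183503348 (k = (-42119 - 3562)*(-25908) = -45681*(-25908) = 1183503348)
√(1/(109763 + k) - 410892) = √(1/(109763 + 1183503348) - 410892) = √(1/1183613111 - 410892) = √(-486337158405011/1183613111) = I*√575635037054654867699221/1183613111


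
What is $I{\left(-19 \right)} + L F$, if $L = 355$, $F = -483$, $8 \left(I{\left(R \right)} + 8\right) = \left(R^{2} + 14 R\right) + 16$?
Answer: $- \frac{1371673}{8} \approx -1.7146 \cdot 10^{5}$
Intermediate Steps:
$I{\left(R \right)} = -6 + \frac{R^{2}}{8} + \frac{7 R}{4}$ ($I{\left(R \right)} = -8 + \frac{\left(R^{2} + 14 R\right) + 16}{8} = -8 + \frac{16 + R^{2} + 14 R}{8} = -8 + \left(2 + \frac{R^{2}}{8} + \frac{7 R}{4}\right) = -6 + \frac{R^{2}}{8} + \frac{7 R}{4}$)
$I{\left(-19 \right)} + L F = \left(-6 + \frac{\left(-19\right)^{2}}{8} + \frac{7}{4} \left(-19\right)\right) + 355 \left(-483\right) = \left(-6 + \frac{1}{8} \cdot 361 - \frac{133}{4}\right) - 171465 = \left(-6 + \frac{361}{8} - \frac{133}{4}\right) - 171465 = \frac{47}{8} - 171465 = - \frac{1371673}{8}$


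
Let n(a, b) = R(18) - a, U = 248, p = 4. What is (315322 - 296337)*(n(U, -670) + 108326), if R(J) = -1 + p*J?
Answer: 2053208765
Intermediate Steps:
R(J) = -1 + 4*J
n(a, b) = 71 - a (n(a, b) = (-1 + 4*18) - a = (-1 + 72) - a = 71 - a)
(315322 - 296337)*(n(U, -670) + 108326) = (315322 - 296337)*((71 - 1*248) + 108326) = 18985*((71 - 248) + 108326) = 18985*(-177 + 108326) = 18985*108149 = 2053208765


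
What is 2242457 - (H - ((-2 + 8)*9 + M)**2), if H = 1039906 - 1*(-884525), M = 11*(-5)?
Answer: 318027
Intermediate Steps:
M = -55
H = 1924431 (H = 1039906 + 884525 = 1924431)
2242457 - (H - ((-2 + 8)*9 + M)**2) = 2242457 - (1924431 - ((-2 + 8)*9 - 55)**2) = 2242457 - (1924431 - (6*9 - 55)**2) = 2242457 - (1924431 - (54 - 55)**2) = 2242457 - (1924431 - 1*(-1)**2) = 2242457 - (1924431 - 1*1) = 2242457 - (1924431 - 1) = 2242457 - 1*1924430 = 2242457 - 1924430 = 318027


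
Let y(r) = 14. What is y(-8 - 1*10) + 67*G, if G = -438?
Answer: -29332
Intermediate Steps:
y(-8 - 1*10) + 67*G = 14 + 67*(-438) = 14 - 29346 = -29332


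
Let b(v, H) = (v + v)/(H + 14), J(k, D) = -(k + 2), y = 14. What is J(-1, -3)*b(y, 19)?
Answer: -28/33 ≈ -0.84848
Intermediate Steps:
J(k, D) = -2 - k (J(k, D) = -(2 + k) = -2 - k)
b(v, H) = 2*v/(14 + H) (b(v, H) = (2*v)/(14 + H) = 2*v/(14 + H))
J(-1, -3)*b(y, 19) = (-2 - 1*(-1))*(2*14/(14 + 19)) = (-2 + 1)*(2*14/33) = -2*14/33 = -1*28/33 = -28/33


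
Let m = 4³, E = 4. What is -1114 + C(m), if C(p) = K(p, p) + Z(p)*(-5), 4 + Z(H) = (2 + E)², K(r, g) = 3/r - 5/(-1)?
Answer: -81213/64 ≈ -1269.0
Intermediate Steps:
K(r, g) = 5 + 3/r (K(r, g) = 3/r - 5*(-1) = 3/r + 5 = 5 + 3/r)
Z(H) = 32 (Z(H) = -4 + (2 + 4)² = -4 + 6² = -4 + 36 = 32)
m = 64
C(p) = -155 + 3/p (C(p) = (5 + 3/p) + 32*(-5) = (5 + 3/p) - 160 = -155 + 3/p)
-1114 + C(m) = -1114 + (-155 + 3/64) = -1114 - 9917/64 = -81213/64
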